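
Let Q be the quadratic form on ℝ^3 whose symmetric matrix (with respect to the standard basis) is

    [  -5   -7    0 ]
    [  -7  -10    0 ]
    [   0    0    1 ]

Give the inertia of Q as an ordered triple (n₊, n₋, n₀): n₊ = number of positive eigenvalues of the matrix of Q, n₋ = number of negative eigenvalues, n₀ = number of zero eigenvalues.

Row-reducing A symmetrically gives the diagonal entries -5, -1/5, 1.
That gives 1 positive, 2 negative pivots.

(1, 2, 0)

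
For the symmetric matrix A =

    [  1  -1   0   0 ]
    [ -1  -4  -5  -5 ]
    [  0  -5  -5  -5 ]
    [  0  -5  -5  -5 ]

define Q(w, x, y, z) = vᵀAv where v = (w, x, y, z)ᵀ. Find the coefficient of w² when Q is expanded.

1

The coefficient of w² is the diagonal entry A[1,1] = 1.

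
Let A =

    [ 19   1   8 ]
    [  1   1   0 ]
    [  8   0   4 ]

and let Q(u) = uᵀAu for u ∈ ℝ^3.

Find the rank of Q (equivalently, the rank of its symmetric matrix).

Symmetric row and column elimination reduces A to a congruent diagonal form with pivots 19, 18/19, 4/9.
So there are 3 positive pivots.
The rank is the number of nonzero pivots: 3.

3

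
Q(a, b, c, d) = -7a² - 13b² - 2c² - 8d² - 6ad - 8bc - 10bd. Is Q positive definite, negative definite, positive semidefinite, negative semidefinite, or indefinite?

Write A = [[-7, 0, 0, -3], [0, -13, -4, -5], [0, -4, -2, 0], [-3, -5, 0, -8]].
Symmetric row and column elimination reduces A to a congruent diagonal form with pivots -7, -13, -10/13, -12/7.
Counting signs: 4 negative.
Hence Q is negative definite.

negative definite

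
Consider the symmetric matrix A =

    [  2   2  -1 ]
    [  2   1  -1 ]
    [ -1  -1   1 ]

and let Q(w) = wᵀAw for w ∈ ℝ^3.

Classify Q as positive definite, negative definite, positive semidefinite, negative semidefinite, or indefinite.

Congruent diagonalization of A (simultaneous row and column reduction) yields pivots 2, -1, 1/2.
So there are 2 positive, 1 negative pivots.
Hence Q is indefinite.

indefinite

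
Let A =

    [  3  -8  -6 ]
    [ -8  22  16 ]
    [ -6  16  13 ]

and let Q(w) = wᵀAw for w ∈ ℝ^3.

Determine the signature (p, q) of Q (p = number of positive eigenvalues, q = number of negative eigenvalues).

Symmetric row and column elimination reduces A to a congruent diagonal form with pivots 3, 2/3, 1.
That gives 3 positive pivots.

(3, 0)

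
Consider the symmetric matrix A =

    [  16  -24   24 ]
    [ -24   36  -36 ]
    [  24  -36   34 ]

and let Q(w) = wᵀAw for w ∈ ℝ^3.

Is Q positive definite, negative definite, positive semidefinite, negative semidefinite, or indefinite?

Congruent diagonalization of A (simultaneous row and column reduction) yields pivots 16, 0, -2.
So there are 1 positive, 1 negative, 1 zero pivots.
Hence Q is indefinite.

indefinite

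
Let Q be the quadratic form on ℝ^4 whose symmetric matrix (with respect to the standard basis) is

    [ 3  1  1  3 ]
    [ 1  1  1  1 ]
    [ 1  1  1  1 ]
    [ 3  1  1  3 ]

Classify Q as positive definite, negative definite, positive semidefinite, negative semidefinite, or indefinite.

Symmetric row and column elimination reduces A to a congruent diagonal form with pivots 3, 2/3, 0, 0.
That gives 2 positive, 2 zero pivots.
Hence Q is positive semidefinite.

positive semidefinite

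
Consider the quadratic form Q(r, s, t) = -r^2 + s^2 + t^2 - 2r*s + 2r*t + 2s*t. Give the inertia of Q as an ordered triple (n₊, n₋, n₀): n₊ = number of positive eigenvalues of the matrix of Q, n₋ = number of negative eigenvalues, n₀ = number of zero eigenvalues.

(2, 1, 0)

The symmetric matrix is A = [[-1, -1, 1], [-1, 1, 1], [1, 1, 1]].
An LDLᵀ factorisation of A has diagonal entries -1, 2, 2.
So there are 2 positive, 1 negative pivots.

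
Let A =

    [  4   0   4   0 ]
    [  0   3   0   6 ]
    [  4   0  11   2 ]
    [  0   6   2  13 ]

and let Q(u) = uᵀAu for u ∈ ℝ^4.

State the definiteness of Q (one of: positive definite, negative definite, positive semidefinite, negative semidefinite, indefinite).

Symmetric row and column elimination reduces A to a congruent diagonal form with pivots 4, 3, 7, 3/7.
That gives 4 positive pivots.
Hence Q is positive definite.

positive definite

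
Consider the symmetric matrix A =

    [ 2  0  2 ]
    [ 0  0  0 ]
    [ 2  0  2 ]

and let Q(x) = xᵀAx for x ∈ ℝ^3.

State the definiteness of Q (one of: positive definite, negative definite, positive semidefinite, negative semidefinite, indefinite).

Congruent diagonalization of A (simultaneous row and column reduction) yields pivots 2, 0, 0.
So there are 1 positive, 2 zero pivots.
Hence Q is positive semidefinite.

positive semidefinite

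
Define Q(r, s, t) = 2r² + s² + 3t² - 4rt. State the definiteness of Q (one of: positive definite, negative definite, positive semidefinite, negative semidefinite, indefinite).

Write A = [[2, 0, -2], [0, 1, 0], [-2, 0, 3]].
Congruent diagonalization of A (simultaneous row and column reduction) yields pivots 2, 1, 1.
That gives 3 positive pivots.
Hence Q is positive definite.

positive definite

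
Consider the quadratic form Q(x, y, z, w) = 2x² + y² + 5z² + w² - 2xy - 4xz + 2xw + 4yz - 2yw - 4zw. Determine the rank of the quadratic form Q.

The associated matrix is A = [[2, -1, -2, 1], [-1, 1, 2, -1], [-2, 2, 5, -2], [1, -1, -2, 1]].
Applying the same elementary operations to the rows and columns of A produces a congruent diagonal matrix with entries 2, 1/2, 1, 0.
Counting signs: 3 positive, 1 zero.
The rank is the number of nonzero pivots: 3.

3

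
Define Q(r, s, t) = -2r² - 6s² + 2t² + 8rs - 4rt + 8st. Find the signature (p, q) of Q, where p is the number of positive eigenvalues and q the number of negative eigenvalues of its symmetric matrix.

The associated matrix is A = [[-2, 4, -2], [4, -6, 4], [-2, 4, 2]].
Applying the same elementary operations to the rows and columns of A produces a congruent diagonal matrix with entries -2, 2, 4.
That gives 2 positive, 1 negative pivots.

(2, 1)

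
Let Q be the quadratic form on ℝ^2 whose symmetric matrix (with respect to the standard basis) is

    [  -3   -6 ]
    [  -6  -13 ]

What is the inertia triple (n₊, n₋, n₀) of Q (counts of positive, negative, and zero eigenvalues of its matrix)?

Row-reducing A symmetrically gives the diagonal entries -3, -1.
That gives 2 negative pivots.

(0, 2, 0)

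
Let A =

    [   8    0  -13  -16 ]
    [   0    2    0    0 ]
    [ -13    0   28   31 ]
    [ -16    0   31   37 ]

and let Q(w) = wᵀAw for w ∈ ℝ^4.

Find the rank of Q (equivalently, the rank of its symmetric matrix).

An LDLᵀ factorisation of A has diagonal entries 8, 2, 55/8, 15/11.
Counting signs: 4 positive.
The rank is the number of nonzero pivots: 4.

4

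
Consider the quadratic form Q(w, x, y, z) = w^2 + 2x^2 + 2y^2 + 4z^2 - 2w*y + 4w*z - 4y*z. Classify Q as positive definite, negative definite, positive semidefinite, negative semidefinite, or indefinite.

positive semidefinite

Write A = [[1, 0, -1, 2], [0, 2, 0, 0], [-1, 0, 2, -2], [2, 0, -2, 4]].
Symmetric row and column elimination reduces A to a congruent diagonal form with pivots 1, 2, 1, 0.
Counting signs: 3 positive, 1 zero.
Hence Q is positive semidefinite.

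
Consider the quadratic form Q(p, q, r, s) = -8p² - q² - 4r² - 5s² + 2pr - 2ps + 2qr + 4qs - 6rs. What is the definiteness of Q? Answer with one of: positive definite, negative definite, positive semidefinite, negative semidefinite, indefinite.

negative definite

The symmetric matrix of Q is A = [[-8, 0, 1, -1], [0, -1, 1, 2], [1, 1, -4, -3], [-1, 2, -3, -5]].
Leading principal minors: Δ_1 = -8, Δ_2 = 8, Δ_3 = -23, Δ_4 = 10.
The signs alternate starting with Δ_1 < 0, so by Sylvester's criterion Q is negative definite.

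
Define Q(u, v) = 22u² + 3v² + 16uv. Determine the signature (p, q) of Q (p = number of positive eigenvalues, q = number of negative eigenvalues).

(2, 0)

The associated matrix is A = [[22, 8], [8, 3]].
An LDLᵀ factorisation of A has diagonal entries 22, 1/11.
That gives 2 positive pivots.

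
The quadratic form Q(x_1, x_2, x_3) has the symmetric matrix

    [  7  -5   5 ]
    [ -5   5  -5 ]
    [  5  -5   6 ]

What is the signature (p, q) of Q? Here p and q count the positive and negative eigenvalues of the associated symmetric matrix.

Row-reducing A symmetrically gives the diagonal entries 7, 10/7, 1.
That gives 3 positive pivots.

(3, 0)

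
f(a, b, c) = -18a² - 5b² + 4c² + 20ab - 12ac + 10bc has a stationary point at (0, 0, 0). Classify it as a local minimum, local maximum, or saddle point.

saddle point

The Hessian at the origin is H = [[-36, 20, -12], [20, -10, 10], [-12, 10, 8]].
Congruent diagonalization of H (simultaneous row and column reduction) yields pivots -36, 10/9, 2.
So there are 2 positive, 1 negative pivots.
H is indefinite, so the origin is a saddle point.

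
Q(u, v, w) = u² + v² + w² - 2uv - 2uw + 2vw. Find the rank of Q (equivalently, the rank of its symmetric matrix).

1

The symmetric matrix is A = [[1, -1, -1], [-1, 1, 1], [-1, 1, 1]].
Congruent diagonalization of A (simultaneous row and column reduction) yields pivots 1, 0, 0.
Counting signs: 1 positive, 2 zero.
The rank is the number of nonzero pivots: 1.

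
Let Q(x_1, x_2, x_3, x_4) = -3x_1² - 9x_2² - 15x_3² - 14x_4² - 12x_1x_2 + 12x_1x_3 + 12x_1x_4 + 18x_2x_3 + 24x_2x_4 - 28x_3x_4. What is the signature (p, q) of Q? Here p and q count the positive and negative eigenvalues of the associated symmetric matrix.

Write A = [[-3, -6, 6, 6], [-6, -9, 9, 12], [6, 9, -15, -14], [6, 12, -14, -14]].
Applying the same elementary operations to the rows and columns of A produces a congruent diagonal matrix with entries -3, 3, -6, -4/3.
So there are 1 positive, 3 negative pivots.

(1, 3)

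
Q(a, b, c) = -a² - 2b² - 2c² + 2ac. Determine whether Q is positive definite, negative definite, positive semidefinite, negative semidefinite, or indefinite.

The symmetric matrix is A = [[-1, 0, 1], [0, -2, 0], [1, 0, -2]].
Row-reducing A symmetrically gives the diagonal entries -1, -2, -1.
So there are 3 negative pivots.
Hence Q is negative definite.

negative definite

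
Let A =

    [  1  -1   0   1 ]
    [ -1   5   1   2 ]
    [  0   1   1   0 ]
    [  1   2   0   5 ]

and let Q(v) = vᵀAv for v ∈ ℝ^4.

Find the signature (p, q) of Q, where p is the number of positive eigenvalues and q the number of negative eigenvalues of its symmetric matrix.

(4, 0)

Congruent diagonalization of A (simultaneous row and column reduction) yields pivots 1, 4, 3/4, 1.
Counting signs: 4 positive.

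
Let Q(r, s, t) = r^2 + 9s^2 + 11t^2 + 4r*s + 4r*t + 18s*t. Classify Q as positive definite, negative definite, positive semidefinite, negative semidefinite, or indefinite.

The symmetric matrix is A = [[1, 2, 2], [2, 9, 9], [2, 9, 11]].
Symmetric row and column elimination reduces A to a congruent diagonal form with pivots 1, 5, 2.
That gives 3 positive pivots.
Hence Q is positive definite.

positive definite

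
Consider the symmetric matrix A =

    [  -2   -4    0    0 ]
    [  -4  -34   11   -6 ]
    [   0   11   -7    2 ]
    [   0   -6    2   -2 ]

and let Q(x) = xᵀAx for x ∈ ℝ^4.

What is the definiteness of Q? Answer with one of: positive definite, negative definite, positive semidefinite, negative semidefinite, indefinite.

Symmetric row and column elimination reduces A to a congruent diagonal form with pivots -2, -26, -61/26, -30/61.
That gives 4 negative pivots.
Hence Q is negative definite.

negative definite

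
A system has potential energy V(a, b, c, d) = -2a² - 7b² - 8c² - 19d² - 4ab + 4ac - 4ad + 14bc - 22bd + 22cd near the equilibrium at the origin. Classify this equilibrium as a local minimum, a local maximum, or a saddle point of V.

local maximum

The Hessian at the origin is H = [[-4, -4, 4, -4], [-4, -14, 14, -22], [4, 14, -16, 22], [-4, -22, 22, -38]].
An LDLᵀ factorisation of H has diagonal entries -4, -10, -2, -8/5.
That gives 4 negative pivots.
H is negative definite, so the origin is a strict local maximum.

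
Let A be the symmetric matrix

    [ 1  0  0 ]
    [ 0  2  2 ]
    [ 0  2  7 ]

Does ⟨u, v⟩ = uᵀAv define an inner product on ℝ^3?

Congruent diagonalization of A (simultaneous row and column reduction) yields pivots 1, 2, 5.
That gives 3 positive pivots.
Hence Q is positive definite.
⟨·,·⟩ is an inner product exactly when A is positive definite.

yes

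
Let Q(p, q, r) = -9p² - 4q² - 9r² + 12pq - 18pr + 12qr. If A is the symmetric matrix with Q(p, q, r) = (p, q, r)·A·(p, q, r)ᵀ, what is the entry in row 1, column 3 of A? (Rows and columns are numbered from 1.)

-9

The coefficient of p·r in Q is -18. For a symmetric A this equals A[1,3] + A[3,1] = 2·A[1,3].
So A[1,3] = -18/2 = -9.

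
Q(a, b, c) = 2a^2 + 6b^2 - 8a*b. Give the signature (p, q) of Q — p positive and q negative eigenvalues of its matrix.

The associated matrix is A = [[2, -4, 0], [-4, 6, 0], [0, 0, 0]].
Applying the same elementary operations to the rows and columns of A produces a congruent diagonal matrix with entries 2, -2, 0.
That gives 1 positive, 1 negative, 1 zero pivots.

(1, 1)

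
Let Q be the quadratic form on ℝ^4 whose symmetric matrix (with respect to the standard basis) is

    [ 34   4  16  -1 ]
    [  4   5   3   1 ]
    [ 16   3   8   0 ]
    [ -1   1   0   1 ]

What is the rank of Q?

Congruent diagonalization of A (simultaneous row and column reduction) yields pivots 34, 77/17, 15/77, 1/2.
Counting signs: 4 positive.
The rank is the number of nonzero pivots: 4.

4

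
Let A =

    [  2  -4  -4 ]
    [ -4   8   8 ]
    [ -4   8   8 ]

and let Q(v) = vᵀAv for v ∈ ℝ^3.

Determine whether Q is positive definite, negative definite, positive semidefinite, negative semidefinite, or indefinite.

positive semidefinite

Congruent diagonalization of A (simultaneous row and column reduction) yields pivots 2, 0, 0.
That gives 1 positive, 2 zero pivots.
Hence Q is positive semidefinite.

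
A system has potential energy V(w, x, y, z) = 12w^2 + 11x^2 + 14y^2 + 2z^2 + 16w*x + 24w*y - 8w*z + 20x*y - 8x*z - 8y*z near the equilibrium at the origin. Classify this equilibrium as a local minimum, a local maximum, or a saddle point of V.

The Hessian at the origin is H = [[24, 16, 24, -8], [16, 22, 20, -8], [24, 20, 28, -8], [-8, -8, -8, 4]].
Row-reducing H symmetrically gives the diagonal entries 24, 34/3, 44/17, 4/11.
Counting signs: 4 positive.
H is positive definite, so the origin is a strict local minimum.

local minimum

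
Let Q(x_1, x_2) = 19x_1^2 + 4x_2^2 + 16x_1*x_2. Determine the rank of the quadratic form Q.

The associated matrix is A = [[19, 8], [8, 4]].
Congruent diagonalization of A (simultaneous row and column reduction) yields pivots 19, 12/19.
So there are 2 positive pivots.
The rank is the number of nonzero pivots: 2.

2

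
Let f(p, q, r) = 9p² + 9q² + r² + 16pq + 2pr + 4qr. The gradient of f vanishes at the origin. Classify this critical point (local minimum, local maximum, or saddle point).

local minimum

The Hessian at the origin is H = [[18, 16, 2], [16, 18, 4], [2, 4, 2]].
An LDLᵀ factorisation of H has diagonal entries 18, 34/9, 8/17.
Counting signs: 3 positive.
H is positive definite, so the origin is a strict local minimum.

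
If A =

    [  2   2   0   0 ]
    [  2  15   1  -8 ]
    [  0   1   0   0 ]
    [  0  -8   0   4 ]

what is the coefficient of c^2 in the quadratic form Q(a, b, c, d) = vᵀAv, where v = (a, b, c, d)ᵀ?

0

The coefficient of c^2 is the diagonal entry A[3,3] = 0.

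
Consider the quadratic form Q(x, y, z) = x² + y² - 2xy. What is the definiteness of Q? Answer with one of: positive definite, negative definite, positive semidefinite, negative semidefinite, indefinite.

The associated matrix is A = [[1, -1, 0], [-1, 1, 0], [0, 0, 0]].
Symmetric row and column elimination reduces A to a congruent diagonal form with pivots 1, 0, 0.
That gives 1 positive, 2 zero pivots.
Hence Q is positive semidefinite.

positive semidefinite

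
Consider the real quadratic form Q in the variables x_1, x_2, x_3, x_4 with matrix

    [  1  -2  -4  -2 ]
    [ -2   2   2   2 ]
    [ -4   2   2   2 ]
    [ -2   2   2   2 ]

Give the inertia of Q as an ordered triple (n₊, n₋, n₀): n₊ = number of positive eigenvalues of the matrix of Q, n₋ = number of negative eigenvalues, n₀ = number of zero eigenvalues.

(2, 1, 1)

Applying the same elementary operations to the rows and columns of A produces a congruent diagonal matrix with entries 1, -2, 4, 0.
So there are 2 positive, 1 negative, 1 zero pivots.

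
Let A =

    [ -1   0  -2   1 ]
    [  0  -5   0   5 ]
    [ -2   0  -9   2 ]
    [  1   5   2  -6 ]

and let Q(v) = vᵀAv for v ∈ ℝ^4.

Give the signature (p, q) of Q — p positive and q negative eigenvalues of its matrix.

(0, 3)

Symmetric row and column elimination reduces A to a congruent diagonal form with pivots -1, -5, -5, 0.
That gives 3 negative, 1 zero pivots.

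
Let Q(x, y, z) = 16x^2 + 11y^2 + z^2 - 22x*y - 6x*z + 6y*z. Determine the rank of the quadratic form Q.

Write A = [[16, -11, -3], [-11, 11, 3], [-3, 3, 1]].
Congruent diagonalization of A (simultaneous row and column reduction) yields pivots 16, 55/16, 2/11.
That gives 3 positive pivots.
The rank is the number of nonzero pivots: 3.

3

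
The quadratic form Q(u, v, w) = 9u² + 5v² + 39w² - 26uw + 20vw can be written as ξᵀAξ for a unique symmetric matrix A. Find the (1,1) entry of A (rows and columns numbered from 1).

9

The coefficient of u² in Q is 9, and that is exactly A[1,1].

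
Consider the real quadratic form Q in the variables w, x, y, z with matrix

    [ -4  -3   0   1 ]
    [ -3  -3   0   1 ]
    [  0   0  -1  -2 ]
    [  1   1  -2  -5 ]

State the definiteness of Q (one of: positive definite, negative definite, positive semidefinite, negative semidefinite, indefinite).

negative definite

Symmetric row and column elimination reduces A to a congruent diagonal form with pivots -4, -3/4, -1, -2/3.
That gives 4 negative pivots.
Hence Q is negative definite.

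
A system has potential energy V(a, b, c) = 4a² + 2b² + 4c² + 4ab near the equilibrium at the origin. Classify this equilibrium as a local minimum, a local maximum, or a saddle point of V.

The Hessian at the origin is H = [[8, 4, 0], [4, 4, 0], [0, 0, 8]].
Symmetric row and column elimination reduces H to a congruent diagonal form with pivots 8, 2, 8.
Counting signs: 3 positive.
H is positive definite, so the origin is a strict local minimum.

local minimum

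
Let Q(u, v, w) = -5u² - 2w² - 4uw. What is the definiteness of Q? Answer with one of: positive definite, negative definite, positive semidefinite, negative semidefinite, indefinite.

Write A = [[-5, 0, -2], [0, 0, 0], [-2, 0, -2]].
Row-reducing A symmetrically gives the diagonal entries -5, 0, -6/5.
Counting signs: 2 negative, 1 zero.
Hence Q is negative semidefinite.

negative semidefinite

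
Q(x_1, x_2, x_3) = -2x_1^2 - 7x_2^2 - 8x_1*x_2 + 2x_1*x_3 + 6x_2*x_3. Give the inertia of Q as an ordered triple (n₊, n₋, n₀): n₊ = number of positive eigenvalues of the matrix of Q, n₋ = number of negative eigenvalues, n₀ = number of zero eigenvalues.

(1, 2, 0)

The symmetric matrix is A = [[-2, -4, 1], [-4, -7, 3], [1, 3, 0]].
An LDLᵀ factorisation of A has diagonal entries -2, 1, -1/2.
Counting signs: 1 positive, 2 negative.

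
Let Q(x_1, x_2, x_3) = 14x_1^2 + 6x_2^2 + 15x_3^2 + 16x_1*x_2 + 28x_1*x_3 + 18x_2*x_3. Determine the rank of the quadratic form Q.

The associated matrix is A = [[14, 8, 14], [8, 6, 9], [14, 9, 15]].
Congruent diagonalization of A (simultaneous row and column reduction) yields pivots 14, 10/7, 3/10.
Counting signs: 3 positive.
The rank is the number of nonzero pivots: 3.

3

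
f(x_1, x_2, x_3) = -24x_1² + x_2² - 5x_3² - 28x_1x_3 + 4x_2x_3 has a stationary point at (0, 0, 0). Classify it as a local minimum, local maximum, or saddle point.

The Hessian at the origin is H = [[-48, 0, -28], [0, 2, 4], [-28, 4, -10]].
Symmetric row and column elimination reduces H to a congruent diagonal form with pivots -48, 2, -5/3.
So there are 1 positive, 2 negative pivots.
H is indefinite, so the origin is a saddle point.

saddle point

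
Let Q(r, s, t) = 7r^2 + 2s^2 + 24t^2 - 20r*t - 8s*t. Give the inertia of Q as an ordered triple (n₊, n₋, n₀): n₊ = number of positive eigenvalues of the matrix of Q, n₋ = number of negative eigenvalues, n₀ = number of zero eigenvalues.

(3, 0, 0)

The symmetric matrix is A = [[7, 0, -10], [0, 2, -4], [-10, -4, 24]].
Row-reducing A symmetrically gives the diagonal entries 7, 2, 12/7.
So there are 3 positive pivots.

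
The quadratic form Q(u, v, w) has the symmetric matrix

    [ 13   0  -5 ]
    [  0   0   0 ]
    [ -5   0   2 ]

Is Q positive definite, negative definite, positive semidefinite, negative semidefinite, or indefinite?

positive semidefinite

Symmetric row and column elimination reduces A to a congruent diagonal form with pivots 13, 0, 1/13.
So there are 2 positive, 1 zero pivots.
Hence Q is positive semidefinite.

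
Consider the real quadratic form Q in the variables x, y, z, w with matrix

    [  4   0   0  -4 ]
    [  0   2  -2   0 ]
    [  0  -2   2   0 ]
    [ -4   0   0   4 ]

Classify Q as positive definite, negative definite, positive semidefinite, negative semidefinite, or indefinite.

Congruent diagonalization of A (simultaneous row and column reduction) yields pivots 4, 2, 0, 0.
So there are 2 positive, 2 zero pivots.
Hence Q is positive semidefinite.

positive semidefinite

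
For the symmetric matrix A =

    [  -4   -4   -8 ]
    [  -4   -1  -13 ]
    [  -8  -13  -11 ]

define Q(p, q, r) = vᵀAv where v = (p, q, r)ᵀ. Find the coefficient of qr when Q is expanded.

The coefficient of qr is A[2,3] + A[3,2] = 2·(-13) = -26.

-26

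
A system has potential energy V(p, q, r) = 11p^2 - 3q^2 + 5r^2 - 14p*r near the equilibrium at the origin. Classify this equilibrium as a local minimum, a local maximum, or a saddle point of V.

saddle point

The Hessian at the origin is H = [[22, 0, -14], [0, -6, 0], [-14, 0, 10]].
An LDLᵀ factorisation of H has diagonal entries 22, -6, 12/11.
That gives 2 positive, 1 negative pivots.
H is indefinite, so the origin is a saddle point.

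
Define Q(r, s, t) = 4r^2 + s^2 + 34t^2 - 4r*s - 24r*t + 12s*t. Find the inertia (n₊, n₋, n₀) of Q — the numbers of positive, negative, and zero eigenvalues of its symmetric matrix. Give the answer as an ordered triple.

The symmetric matrix is A = [[4, -2, -12], [-2, 1, 6], [-12, 6, 34]].
Row-reducing A symmetrically gives the diagonal entries 4, 0, -2.
So there are 1 positive, 1 negative, 1 zero pivots.

(1, 1, 1)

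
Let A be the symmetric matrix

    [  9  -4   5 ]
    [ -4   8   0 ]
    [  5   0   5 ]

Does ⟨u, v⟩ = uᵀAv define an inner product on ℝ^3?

Leading principal minors: Δ_1 = 9, Δ_2 = 56, Δ_3 = 80.
All leading principal minors are positive, so by Sylvester's criterion Q is positive definite.
⟨·,·⟩ is an inner product exactly when A is positive definite.

yes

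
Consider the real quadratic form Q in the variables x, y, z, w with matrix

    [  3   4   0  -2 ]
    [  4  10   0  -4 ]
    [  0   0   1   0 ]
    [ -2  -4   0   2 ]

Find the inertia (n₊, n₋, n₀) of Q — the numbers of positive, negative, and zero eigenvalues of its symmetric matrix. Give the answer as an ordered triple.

An LDLᵀ factorisation of A has diagonal entries 3, 14/3, 1, 2/7.
That gives 4 positive pivots.

(4, 0, 0)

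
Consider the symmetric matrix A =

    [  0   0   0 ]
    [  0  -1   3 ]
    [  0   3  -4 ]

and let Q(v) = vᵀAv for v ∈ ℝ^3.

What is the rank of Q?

2

Applying the same elementary operations to the rows and columns of A produces a congruent diagonal matrix with entries 0, -1, 5.
So there are 1 positive, 1 negative, 1 zero pivots.
The rank is the number of nonzero pivots: 2.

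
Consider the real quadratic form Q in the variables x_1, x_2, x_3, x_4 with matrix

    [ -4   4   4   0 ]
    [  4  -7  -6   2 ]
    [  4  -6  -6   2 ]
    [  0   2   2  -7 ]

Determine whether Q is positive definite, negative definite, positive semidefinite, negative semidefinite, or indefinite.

Congruent diagonalization of A (simultaneous row and column reduction) yields pivots -4, -3, -2/3, -5.
So there are 4 negative pivots.
Hence Q is negative definite.

negative definite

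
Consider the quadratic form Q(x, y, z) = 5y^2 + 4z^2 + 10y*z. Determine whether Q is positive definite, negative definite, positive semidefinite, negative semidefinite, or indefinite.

indefinite

The symmetric matrix is A = [[0, 0, 0], [0, 5, 5], [0, 5, 4]].
Symmetric row and column elimination reduces A to a congruent diagonal form with pivots 0, 5, -1.
Counting signs: 1 positive, 1 negative, 1 zero.
Hence Q is indefinite.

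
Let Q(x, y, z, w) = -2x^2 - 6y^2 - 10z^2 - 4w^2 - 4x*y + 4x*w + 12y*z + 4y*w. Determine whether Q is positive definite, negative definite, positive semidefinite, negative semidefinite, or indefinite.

negative definite

The symmetric matrix of Q is A = [[-2, -2, 0, 2], [-2, -6, 6, 2], [0, 6, -10, 0], [2, 2, 0, -4]].
Leading principal minors: Δ_1 = -2, Δ_2 = 8, Δ_3 = -8, Δ_4 = 16.
The signs alternate starting with Δ_1 < 0, so by Sylvester's criterion Q is negative definite.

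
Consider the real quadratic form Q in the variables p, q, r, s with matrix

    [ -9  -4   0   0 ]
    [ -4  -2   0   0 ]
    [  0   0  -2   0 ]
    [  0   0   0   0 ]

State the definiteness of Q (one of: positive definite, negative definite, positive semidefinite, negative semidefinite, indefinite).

Applying the same elementary operations to the rows and columns of A produces a congruent diagonal matrix with entries -9, -2/9, -2, 0.
Counting signs: 3 negative, 1 zero.
Hence Q is negative semidefinite.

negative semidefinite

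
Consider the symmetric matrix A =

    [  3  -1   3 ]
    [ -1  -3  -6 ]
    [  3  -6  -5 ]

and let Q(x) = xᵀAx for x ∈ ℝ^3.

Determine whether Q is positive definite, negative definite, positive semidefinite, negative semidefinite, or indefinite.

Applying the same elementary operations to the rows and columns of A produces a congruent diagonal matrix with entries 3, -10/3, -1/2.
That gives 1 positive, 2 negative pivots.
Hence Q is indefinite.

indefinite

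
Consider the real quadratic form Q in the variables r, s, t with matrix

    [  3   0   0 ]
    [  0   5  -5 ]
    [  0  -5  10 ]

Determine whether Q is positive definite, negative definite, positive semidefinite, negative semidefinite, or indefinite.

positive definite

Symmetric row and column elimination reduces A to a congruent diagonal form with pivots 3, 5, 5.
That gives 3 positive pivots.
Hence Q is positive definite.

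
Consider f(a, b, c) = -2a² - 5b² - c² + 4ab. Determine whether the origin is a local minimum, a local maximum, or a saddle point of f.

local maximum

The Hessian at the origin is H = [[-4, 4, 0], [4, -10, 0], [0, 0, -2]].
An LDLᵀ factorisation of H has diagonal entries -4, -6, -2.
That gives 3 negative pivots.
H is negative definite, so the origin is a strict local maximum.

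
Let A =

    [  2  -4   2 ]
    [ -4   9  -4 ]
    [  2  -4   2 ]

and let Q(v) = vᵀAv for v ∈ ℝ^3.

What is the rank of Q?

Symmetric row and column elimination reduces A to a congruent diagonal form with pivots 2, 1, 0.
That gives 2 positive, 1 zero pivots.
The rank is the number of nonzero pivots: 2.

2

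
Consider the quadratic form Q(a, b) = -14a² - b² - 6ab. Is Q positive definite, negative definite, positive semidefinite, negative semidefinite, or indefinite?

The associated matrix is A = [[-14, -3], [-3, -1]].
Applying the same elementary operations to the rows and columns of A produces a congruent diagonal matrix with entries -14, -5/14.
So there are 2 negative pivots.
Hence Q is negative definite.

negative definite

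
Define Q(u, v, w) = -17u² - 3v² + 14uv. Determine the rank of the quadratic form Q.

The symmetric matrix is A = [[-17, 7, 0], [7, -3, 0], [0, 0, 0]].
Symmetric row and column elimination reduces A to a congruent diagonal form with pivots -17, -2/17, 0.
Counting signs: 2 negative, 1 zero.
The rank is the number of nonzero pivots: 2.

2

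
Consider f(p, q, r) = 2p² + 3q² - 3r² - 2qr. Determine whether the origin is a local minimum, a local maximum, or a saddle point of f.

The Hessian at the origin is H = [[4, 0, 0], [0, 6, -2], [0, -2, -6]].
Symmetric row and column elimination reduces H to a congruent diagonal form with pivots 4, 6, -20/3.
So there are 2 positive, 1 negative pivots.
H is indefinite, so the origin is a saddle point.

saddle point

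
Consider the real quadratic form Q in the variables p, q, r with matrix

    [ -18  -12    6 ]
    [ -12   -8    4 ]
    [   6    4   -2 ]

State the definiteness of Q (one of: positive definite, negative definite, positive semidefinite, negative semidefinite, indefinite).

Applying the same elementary operations to the rows and columns of A produces a congruent diagonal matrix with entries -18, 0, 0.
That gives 1 negative, 2 zero pivots.
Hence Q is negative semidefinite.

negative semidefinite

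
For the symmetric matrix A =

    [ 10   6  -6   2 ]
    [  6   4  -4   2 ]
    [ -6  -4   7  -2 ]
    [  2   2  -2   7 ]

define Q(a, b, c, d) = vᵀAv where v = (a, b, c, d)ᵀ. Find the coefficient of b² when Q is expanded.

The coefficient of b² is the diagonal entry A[2,2] = 4.

4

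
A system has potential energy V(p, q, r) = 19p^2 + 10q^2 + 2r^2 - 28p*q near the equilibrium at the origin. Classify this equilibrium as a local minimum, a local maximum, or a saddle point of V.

saddle point

The Hessian at the origin is H = [[38, -28, 0], [-28, 20, 0], [0, 0, 4]].
Congruent diagonalization of H (simultaneous row and column reduction) yields pivots 38, -12/19, 4.
Counting signs: 2 positive, 1 negative.
H is indefinite, so the origin is a saddle point.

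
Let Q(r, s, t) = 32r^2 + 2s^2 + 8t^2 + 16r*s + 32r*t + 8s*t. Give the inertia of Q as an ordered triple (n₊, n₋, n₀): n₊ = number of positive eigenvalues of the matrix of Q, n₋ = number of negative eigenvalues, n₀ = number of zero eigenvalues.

The symmetric matrix is A = [[32, 8, 16], [8, 2, 4], [16, 4, 8]].
Congruent diagonalization of A (simultaneous row and column reduction) yields pivots 32, 0, 0.
That gives 1 positive, 2 zero pivots.

(1, 0, 2)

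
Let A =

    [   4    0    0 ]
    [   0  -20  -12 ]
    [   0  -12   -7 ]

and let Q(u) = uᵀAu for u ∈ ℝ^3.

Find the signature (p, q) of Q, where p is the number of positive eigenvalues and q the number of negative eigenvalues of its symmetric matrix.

(2, 1)

Symmetric row and column elimination reduces A to a congruent diagonal form with pivots 4, -20, 1/5.
That gives 2 positive, 1 negative pivots.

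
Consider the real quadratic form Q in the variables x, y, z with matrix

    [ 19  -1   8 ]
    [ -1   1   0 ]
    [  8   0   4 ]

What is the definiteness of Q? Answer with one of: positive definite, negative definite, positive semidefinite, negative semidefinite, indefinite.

positive definite

An LDLᵀ factorisation of A has diagonal entries 19, 18/19, 4/9.
Counting signs: 3 positive.
Hence Q is positive definite.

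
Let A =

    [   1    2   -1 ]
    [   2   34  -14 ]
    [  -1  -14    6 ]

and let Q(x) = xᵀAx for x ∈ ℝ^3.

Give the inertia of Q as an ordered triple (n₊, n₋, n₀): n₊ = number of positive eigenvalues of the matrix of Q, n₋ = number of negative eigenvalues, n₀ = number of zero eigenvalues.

(3, 0, 0)

An LDLᵀ factorisation of A has diagonal entries 1, 30, 1/5.
So there are 3 positive pivots.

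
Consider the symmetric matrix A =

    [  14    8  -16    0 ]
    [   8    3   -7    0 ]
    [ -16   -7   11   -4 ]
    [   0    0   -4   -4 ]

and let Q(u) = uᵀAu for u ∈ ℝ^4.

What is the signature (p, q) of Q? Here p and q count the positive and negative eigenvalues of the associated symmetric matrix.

Row-reducing A symmetrically gives the diagonal entries 14, -11/7, -48/11, -1/3.
That gives 1 positive, 3 negative pivots.

(1, 3)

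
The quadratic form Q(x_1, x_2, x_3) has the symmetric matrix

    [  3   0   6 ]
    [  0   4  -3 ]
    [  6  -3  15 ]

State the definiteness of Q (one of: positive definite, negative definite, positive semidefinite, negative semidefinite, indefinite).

Leading principal minors: Δ_1 = 3, Δ_2 = 12, Δ_3 = 9.
All leading principal minors are positive, so by Sylvester's criterion Q is positive definite.

positive definite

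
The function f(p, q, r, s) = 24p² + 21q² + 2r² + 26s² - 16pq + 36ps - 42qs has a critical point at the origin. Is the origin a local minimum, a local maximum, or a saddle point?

local minimum

The Hessian at the origin is H = [[48, -16, 0, 36], [-16, 42, 0, -42], [0, 0, 4, 0], [36, -42, 0, 52]].
An LDLᵀ factorisation of H has diagonal entries 48, 110/3, 4, 5/11.
Counting signs: 4 positive.
H is positive definite, so the origin is a strict local minimum.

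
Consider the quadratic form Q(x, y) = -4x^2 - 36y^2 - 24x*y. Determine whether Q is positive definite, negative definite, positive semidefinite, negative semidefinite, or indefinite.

negative semidefinite

The associated matrix is A = [[-4, -12], [-12, -36]].
Row-reducing A symmetrically gives the diagonal entries -4, 0.
Counting signs: 1 negative, 1 zero.
Hence Q is negative semidefinite.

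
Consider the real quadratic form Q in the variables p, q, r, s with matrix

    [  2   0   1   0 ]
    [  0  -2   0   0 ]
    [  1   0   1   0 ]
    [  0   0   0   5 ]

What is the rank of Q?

4

Applying the same elementary operations to the rows and columns of A produces a congruent diagonal matrix with entries 2, -2, 1/2, 5.
That gives 3 positive, 1 negative pivots.
The rank is the number of nonzero pivots: 4.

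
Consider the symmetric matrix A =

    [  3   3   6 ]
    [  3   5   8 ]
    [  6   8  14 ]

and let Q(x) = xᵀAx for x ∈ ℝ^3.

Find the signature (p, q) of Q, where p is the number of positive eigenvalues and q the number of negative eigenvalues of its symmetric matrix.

(2, 0)

Congruent diagonalization of A (simultaneous row and column reduction) yields pivots 3, 2, 0.
That gives 2 positive, 1 zero pivots.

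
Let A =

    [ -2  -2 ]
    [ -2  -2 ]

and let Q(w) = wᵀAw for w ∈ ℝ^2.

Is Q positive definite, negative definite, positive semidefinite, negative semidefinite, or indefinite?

Congruent diagonalization of A (simultaneous row and column reduction) yields pivots -2, 0.
That gives 1 negative, 1 zero pivots.
Hence Q is negative semidefinite.

negative semidefinite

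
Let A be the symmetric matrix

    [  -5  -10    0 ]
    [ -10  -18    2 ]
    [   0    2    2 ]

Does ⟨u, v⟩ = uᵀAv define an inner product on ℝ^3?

no

Row-reducing A symmetrically gives the diagonal entries -5, 2, 0.
That gives 1 positive, 1 negative, 1 zero pivots.
Hence Q is indefinite.
⟨·,·⟩ is an inner product exactly when A is positive definite.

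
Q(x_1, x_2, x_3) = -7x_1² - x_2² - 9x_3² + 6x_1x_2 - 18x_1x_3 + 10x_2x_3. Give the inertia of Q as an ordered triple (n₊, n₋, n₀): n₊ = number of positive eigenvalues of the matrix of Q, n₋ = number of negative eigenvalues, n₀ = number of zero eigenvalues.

The symmetric matrix is A = [[-7, 3, -9], [3, -1, 5], [-9, 5, -9]].
Congruent diagonalization of A (simultaneous row and column reduction) yields pivots -7, 2/7, -2.
So there are 1 positive, 2 negative pivots.

(1, 2, 0)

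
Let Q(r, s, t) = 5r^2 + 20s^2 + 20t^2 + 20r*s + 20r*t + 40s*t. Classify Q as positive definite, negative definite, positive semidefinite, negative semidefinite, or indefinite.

positive semidefinite

The symmetric matrix is A = [[5, 10, 10], [10, 20, 20], [10, 20, 20]].
Applying the same elementary operations to the rows and columns of A produces a congruent diagonal matrix with entries 5, 0, 0.
So there are 1 positive, 2 zero pivots.
Hence Q is positive semidefinite.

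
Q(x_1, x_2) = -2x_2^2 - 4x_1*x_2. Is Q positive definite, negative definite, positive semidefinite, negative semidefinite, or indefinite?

indefinite

The symmetric matrix of Q is [[0, -2], [-2, -2]].
For the 2×2 matrix [[0, -2], [-2, -2]]: det = 0·-2 − (-2)² = -4, trace = -2.
det < 0 so the eigenvalues have opposite signs; the form is indefinite.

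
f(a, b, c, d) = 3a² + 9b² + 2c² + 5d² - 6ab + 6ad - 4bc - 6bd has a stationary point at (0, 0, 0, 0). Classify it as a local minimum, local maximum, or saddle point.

The Hessian at the origin is H = [[6, -6, 0, 6], [-6, 18, -4, -6], [0, -4, 4, 0], [6, -6, 0, 10]].
An LDLᵀ factorisation of H has diagonal entries 6, 12, 8/3, 4.
That gives 4 positive pivots.
H is positive definite, so the origin is a strict local minimum.

local minimum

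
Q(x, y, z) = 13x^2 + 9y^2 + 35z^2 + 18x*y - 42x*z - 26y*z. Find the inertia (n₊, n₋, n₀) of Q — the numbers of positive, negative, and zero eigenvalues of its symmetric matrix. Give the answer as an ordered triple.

(3, 0, 0)

The associated matrix is A = [[13, 9, -21], [9, 9, -13], [-21, -13, 35]].
Row-reducing A symmetrically gives the diagonal entries 13, 36/13, 2/9.
So there are 3 positive pivots.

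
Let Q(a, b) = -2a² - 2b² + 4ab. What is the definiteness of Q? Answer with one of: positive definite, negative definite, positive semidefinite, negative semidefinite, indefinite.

negative semidefinite

The associated matrix is A = [[-2, 2], [2, -2]].
Symmetric row and column elimination reduces A to a congruent diagonal form with pivots -2, 0.
So there are 1 negative, 1 zero pivots.
Hence Q is negative semidefinite.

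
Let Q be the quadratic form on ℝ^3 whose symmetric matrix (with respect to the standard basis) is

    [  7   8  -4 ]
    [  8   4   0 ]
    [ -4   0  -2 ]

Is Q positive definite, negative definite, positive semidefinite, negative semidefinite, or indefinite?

Congruent diagonalization of A (simultaneous row and column reduction) yields pivots 7, -36/7, -2/9.
So there are 1 positive, 2 negative pivots.
Hence Q is indefinite.

indefinite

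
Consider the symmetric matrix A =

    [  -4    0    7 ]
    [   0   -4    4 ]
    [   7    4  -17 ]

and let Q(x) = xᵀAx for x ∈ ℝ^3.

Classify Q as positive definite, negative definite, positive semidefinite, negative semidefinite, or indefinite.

Symmetric row and column elimination reduces A to a congruent diagonal form with pivots -4, -4, -3/4.
Counting signs: 3 negative.
Hence Q is negative definite.

negative definite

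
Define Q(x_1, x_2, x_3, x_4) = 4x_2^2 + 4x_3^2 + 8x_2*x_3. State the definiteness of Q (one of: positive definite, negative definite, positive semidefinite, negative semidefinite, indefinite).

The associated matrix is A = [[0, 0, 0, 0], [0, 4, 4, 0], [0, 4, 4, 0], [0, 0, 0, 0]].
Row-reducing A symmetrically gives the diagonal entries 0, 4, 0, 0.
Counting signs: 1 positive, 3 zero.
Hence Q is positive semidefinite.

positive semidefinite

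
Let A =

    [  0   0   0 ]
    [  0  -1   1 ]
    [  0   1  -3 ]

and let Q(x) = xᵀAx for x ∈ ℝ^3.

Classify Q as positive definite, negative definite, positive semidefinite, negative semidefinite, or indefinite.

Row-reducing A symmetrically gives the diagonal entries 0, -1, -2.
That gives 2 negative, 1 zero pivots.
Hence Q is negative semidefinite.

negative semidefinite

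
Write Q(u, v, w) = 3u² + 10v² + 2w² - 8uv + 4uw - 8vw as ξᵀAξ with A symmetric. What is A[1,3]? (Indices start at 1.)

The coefficient of u·w in Q is 4. For a symmetric A this equals A[1,3] + A[3,1] = 2·A[1,3].
So A[1,3] = 4/2 = 2.

2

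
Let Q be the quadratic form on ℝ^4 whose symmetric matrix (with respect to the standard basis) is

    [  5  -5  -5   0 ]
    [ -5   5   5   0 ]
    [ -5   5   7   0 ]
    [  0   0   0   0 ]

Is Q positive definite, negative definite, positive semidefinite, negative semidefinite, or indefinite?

Symmetric row and column elimination reduces A to a congruent diagonal form with pivots 5, 0, 2, 0.
That gives 2 positive, 2 zero pivots.
Hence Q is positive semidefinite.

positive semidefinite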